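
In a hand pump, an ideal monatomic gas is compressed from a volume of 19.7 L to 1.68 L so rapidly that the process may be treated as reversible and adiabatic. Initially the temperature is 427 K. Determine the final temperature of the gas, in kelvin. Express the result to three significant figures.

T₂ ≈ 2200 K

Adiabatic: T₁V₁^(γ−1) = T₂V₂^(γ−1) ⇒ T₂ = T₁ (V₁/V₂)^(γ−1).
For a monatomic ideal gas γ = 5/3, so γ−1 = 2/3.
T₂ = 427 × (19.7/1.68)^(2/3) = 2204 K.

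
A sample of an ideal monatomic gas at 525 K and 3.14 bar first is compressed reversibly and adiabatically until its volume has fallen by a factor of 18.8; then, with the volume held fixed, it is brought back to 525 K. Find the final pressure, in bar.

For a monatomic ideal gas γ = 5/3.
Adiabatic step (PV^γ = const): P₂ = 3.14×18.8^(5/3) = 417.4 bar; T₂ = 525×18.8^(2/3) = 3712 K.
Isochoric: P₃ = P₂(T₃/T₂) = 417.4 × (525/3712) = 59.03 bar.

P₃ ≈ 59.0 bar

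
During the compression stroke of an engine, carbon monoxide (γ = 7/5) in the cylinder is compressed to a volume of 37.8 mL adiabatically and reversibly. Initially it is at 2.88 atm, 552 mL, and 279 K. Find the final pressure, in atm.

P₂ ≈ 123 atm

Since PV^γ is constant along a reversible adiabat, P₂ = P₁ (V₁/V₂)^γ.
P₂ = 2.88 × (552/37.8)^(7/5) = 122.9 atm.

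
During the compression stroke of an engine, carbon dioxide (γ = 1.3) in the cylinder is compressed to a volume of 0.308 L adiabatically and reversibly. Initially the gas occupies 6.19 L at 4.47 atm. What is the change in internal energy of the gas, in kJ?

P₂ = P₁(V₁/V₂)^γ = 4.47×(6.19/0.308)^(1.3) = 221 atm.
For a reversible adiabat, W_by_gas = (P₁V₁ − P₂V₂)/(γ−1).
W_by = (452900×0.00619 − 2.239×10^7×0.000308) / (0.3) = -13640 J.
Q = 0 ⇒ ΔU = −W_by = 13640 J.

ΔU ≈ 13.6 kJ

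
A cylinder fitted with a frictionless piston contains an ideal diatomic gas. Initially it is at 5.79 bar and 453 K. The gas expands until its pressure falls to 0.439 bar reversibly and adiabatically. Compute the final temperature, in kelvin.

Adiabatic: T₂/T₁ = (P₂/P₁)^((γ−1)/γ).
For a diatomic ideal gas γ = 7/5, so (γ−1)/γ = 2/7.
T₂ = 453 × (0.439/5.79)^(2/7) = 216.8 K.

T₂ ≈ 217 K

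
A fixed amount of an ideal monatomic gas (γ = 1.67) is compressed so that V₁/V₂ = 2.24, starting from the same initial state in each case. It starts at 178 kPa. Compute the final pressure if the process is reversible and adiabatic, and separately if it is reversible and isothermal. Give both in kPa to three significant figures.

Isothermal: P₂ = P₁(V₁/V₂) = 178×2.24 = 398.7 kPa.
Adiabatic: P₂ = P₁(V₁/V₂)^γ = 178×2.24^(1.67) = 684.4 kPa.

adiabatic: 684 kPa; isothermal: 399 kPa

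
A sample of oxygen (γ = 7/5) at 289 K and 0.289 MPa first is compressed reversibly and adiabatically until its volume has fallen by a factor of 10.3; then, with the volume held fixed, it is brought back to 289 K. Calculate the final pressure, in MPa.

P₃ ≈ 2.98 MPa

Adiabatic step (PV^γ = const): P₂ = 0.289×10.3^(7/5) = 7.566 MPa; T₂ = 289×10.3^(2/5) = 734.6 K.
Isochoric: P₃ = P₂(T₃/T₂) = 7.566 × (289/734.6) = 2.977 MPa.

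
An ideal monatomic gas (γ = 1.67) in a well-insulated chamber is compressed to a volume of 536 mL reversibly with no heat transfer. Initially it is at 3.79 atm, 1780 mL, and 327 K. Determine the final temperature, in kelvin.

For a reversible adiabat TV^(γ−1) is constant, so T₂ = T₁ (V₁/V₂)^(γ−1).
T₂ = 327 × (1780/536)^(0.67) = 730.8 K.

T₂ ≈ 731 K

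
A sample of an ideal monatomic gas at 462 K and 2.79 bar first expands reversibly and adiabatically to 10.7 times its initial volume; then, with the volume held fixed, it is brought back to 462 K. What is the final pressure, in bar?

For a monatomic ideal gas γ = 5/3.
Adiabatic step (PV^γ = const): P₂ = 2.79×(1/10.7)^(5/3) = 0.0537 bar; T₂ = 462×(1/10.7)^(2/3) = 95.15 K.
Isochoric: P₃ = P₂(T₃/T₂) = 0.0537 × (462/95.15) = 0.2607 bar.

P₃ ≈ 0.261 bar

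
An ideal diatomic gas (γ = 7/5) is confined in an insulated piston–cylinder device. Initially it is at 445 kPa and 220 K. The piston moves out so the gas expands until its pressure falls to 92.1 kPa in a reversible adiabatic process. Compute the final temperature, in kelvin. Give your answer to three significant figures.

T₂ ≈ 140 K

Along an adiabat T P^((1−γ)/γ) is constant, so T₂ = T₁ (P₂/P₁)^((γ−1)/γ).
T₂ = 220 × (92.1/445)^(2/7) = 140.3 K.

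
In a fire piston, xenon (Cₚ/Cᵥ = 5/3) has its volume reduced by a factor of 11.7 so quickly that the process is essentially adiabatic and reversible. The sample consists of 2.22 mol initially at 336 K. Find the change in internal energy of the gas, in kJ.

ΔU ≈ 38.6 kJ

Adiabatic: T₁V₁^(γ−1) = T₂V₂^(γ−1) ⇒ T₂ = T₁ (V₁/V₂)^(γ−1).
T₂ = 336 × 11.7^(2/3) = 1732 K.
Q = 0, so ΔU = W_on_gas = nCᵥΔT with Cᵥ = R/(γ−1) = 12.47 J/(mol·K).
ΔU = 2.22 × 12.47 × (1732 − 336) = 38640 J.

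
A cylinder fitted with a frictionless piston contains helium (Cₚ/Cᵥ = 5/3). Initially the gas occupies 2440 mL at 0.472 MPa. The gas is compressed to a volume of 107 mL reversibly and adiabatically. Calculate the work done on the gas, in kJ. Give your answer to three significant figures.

W ≈ 12.2 kJ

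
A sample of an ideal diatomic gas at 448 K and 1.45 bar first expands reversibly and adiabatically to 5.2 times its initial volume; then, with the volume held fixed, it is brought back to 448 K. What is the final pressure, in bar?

P₃ ≈ 0.279 bar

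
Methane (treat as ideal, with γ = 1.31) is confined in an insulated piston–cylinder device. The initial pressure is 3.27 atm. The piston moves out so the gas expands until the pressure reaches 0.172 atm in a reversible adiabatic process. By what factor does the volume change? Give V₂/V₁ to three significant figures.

From PV^γ = const, V₂/V₁ = (P₁/P₂)^(1/γ).
V₂/V₁ = (3.27/0.172)^(0.763) = 9.47.

V₂/V₁ ≈ 9.47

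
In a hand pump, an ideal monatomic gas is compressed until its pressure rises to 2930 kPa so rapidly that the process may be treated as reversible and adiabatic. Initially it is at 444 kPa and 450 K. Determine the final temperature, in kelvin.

T₂ ≈ 957 K

Adiabatic: T₂/T₁ = (P₂/P₁)^((γ−1)/γ).
For a monatomic ideal gas γ = 5/3, so (γ−1)/γ = 2/5.
T₂ = 450 × (2930/444)^(2/5) = 957.2 K.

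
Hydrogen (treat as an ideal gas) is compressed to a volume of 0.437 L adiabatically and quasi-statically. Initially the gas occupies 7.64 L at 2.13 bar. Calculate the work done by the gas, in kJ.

γ = 7/5 for a diatomic ideal gas.
P₂ = P₁(V₁/V₂)^γ = 2.13×(7.64/0.437)^(7/5) = 117 bar.
For a reversible adiabat, W_by_gas = (P₁V₁ − P₂V₂)/(γ−1).
W_by = (213000×0.00764 − 1.17×10^7×0.000437) / (2/5) = -8710 J.

W ≈ -8.71 kJ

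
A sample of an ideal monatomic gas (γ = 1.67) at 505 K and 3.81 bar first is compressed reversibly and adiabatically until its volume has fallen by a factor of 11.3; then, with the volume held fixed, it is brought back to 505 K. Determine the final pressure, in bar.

Adiabatic step (PV^γ = const): P₂ = 3.81×11.3^(1.67) = 218.6 bar; T₂ = 505×11.3^(0.67) = 2564 K.
Isochoric: P₃ = P₂(T₃/T₂) = 218.6 × (505/2564) = 43.05 bar.

P₃ ≈ 43.1 bar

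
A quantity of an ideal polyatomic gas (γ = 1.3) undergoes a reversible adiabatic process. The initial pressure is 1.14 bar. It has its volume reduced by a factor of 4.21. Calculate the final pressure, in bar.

P₂ ≈ 7.39 bar

Since PV^γ is constant along a reversible adiabat, P₂ = P₁ (V₁/V₂)^γ.
P₂ = 1.14 × 4.21^(1.3) = 7.387 bar.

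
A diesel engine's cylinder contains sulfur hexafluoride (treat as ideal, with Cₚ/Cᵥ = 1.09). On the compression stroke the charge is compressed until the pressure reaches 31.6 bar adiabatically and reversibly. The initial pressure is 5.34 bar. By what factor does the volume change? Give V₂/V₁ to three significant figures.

From PV^γ = const, V₂/V₁ = (P₁/P₂)^(1/γ).
V₂/V₁ = (5.34/31.6)^(0.917) = 0.1957.

V₂/V₁ ≈ 0.196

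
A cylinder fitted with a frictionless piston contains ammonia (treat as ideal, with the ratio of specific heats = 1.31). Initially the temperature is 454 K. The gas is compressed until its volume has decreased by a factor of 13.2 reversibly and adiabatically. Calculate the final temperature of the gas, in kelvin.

For a reversible adiabat TV^(γ−1) is constant, so T₂ = T₁ (V₁/V₂)^(γ−1).
T₂ = 454 × 13.2^(0.31) = 1010 K.

T₂ ≈ 1010 K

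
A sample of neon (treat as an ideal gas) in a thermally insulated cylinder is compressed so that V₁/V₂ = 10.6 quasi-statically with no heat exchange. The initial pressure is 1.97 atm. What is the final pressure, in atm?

P₂ ≈ 101 atm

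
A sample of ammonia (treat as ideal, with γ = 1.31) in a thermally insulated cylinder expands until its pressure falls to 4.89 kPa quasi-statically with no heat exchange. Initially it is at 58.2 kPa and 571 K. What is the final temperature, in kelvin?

Adiabatic: T₂/T₁ = (P₂/P₁)^((γ−1)/γ).
T₂ = 571 × (4.89/58.2)^(0.237) = 317.8 K.

T₂ ≈ 318 K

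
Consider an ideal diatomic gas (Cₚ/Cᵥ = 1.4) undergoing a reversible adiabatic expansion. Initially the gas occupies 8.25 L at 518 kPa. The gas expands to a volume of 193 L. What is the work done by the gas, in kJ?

W ≈ 7.66 kJ

P₂ = P₁(V₁/V₂)^γ = 518×(8.25/193)^(1.4) = 6.275 kPa.
For a reversible adiabat, W_by_gas = (P₁V₁ − P₂V₂)/(γ−1).
W_by = (518000×0.00825 − 6275×0.193) / (0.4) = 7656 J.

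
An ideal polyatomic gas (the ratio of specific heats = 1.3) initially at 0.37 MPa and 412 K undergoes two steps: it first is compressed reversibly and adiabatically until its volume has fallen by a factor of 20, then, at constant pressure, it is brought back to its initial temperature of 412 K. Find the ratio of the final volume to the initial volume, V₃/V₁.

V₃/V₁ ≈ 0.0204

Adiabatic step: V₂/V₁ = 0.05; T₂ = T₁·20^(0.3) = 1012 K.
Isobaric step: V₃/V₂ = T₃/T₂ = 412/1012.
V₃/V₁ = (V₂/V₁)(V₃/V₂) = 0.05 × (412/1012) = 0.02035.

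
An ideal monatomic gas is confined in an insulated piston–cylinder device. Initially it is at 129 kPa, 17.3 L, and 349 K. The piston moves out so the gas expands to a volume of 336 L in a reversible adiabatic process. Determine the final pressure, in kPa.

Adiabatic: P₁V₁^γ = P₂V₂^γ ⇒ P₂ = P₁ (V₁/V₂)^γ.
γ = 5/3 for a monatomic ideal gas.
P₂ = 129 × (17.3/336)^(5/3) = 0.9193 kPa.

P₂ ≈ 0.919 kPa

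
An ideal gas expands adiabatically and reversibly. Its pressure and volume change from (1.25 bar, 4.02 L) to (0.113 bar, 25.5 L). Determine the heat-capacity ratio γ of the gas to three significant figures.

PV^γ = const ⇒ γ = ln(P₂/P₁) / ln(V₁/V₂).
γ = ln(0.113/1.25) / ln(4.02/25.5) = 1.301.

γ ≈ 1.30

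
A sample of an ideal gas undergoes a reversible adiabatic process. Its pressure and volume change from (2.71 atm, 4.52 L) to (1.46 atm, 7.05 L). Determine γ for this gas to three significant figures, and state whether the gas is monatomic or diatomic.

γ ≈ 1.39; diatomic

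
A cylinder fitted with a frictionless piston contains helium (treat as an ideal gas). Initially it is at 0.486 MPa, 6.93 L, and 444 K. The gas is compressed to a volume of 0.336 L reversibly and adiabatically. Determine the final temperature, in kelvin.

Adiabatic: T₁V₁^(γ−1) = T₂V₂^(γ−1) ⇒ T₂ = T₁ (V₁/V₂)^(γ−1).
γ = 5/3 for a monatomic ideal gas.
T₂ = 444 × (6.93/0.336)^(2/3) = 3339 K.

T₂ ≈ 3340 K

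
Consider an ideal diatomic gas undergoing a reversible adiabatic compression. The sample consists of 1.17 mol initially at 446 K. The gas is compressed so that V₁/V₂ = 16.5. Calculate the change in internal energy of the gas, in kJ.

For a reversible adiabat TV^(γ−1) is constant, so T₂ = T₁ (V₁/V₂)^(γ−1).
γ = 7/5 for a diatomic ideal gas, so γ−1 = 2/5.
T₂ = 446 × 16.5^(2/5) = 1369 K.
Q = 0, so ΔU = W_on_gas = nCᵥΔT with Cᵥ = R/(γ−1) = 20.79 J/(mol·K).
ΔU = 1.17 × 20.79 × (1369 − 446) = 22440 J.

ΔU ≈ 22.4 kJ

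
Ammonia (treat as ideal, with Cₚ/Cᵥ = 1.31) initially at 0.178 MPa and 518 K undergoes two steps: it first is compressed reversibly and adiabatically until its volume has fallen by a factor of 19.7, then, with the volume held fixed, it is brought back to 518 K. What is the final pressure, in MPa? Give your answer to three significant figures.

P₃ ≈ 3.51 MPa

Adiabatic step (PV^γ = const): P₂ = 0.178×19.7^(1.31) = 8.834 MPa; T₂ = 518×19.7^(0.31) = 1305 K.
Isochoric: P₃ = P₂(T₃/T₂) = 8.834 × (518/1305) = 3.507 MPa.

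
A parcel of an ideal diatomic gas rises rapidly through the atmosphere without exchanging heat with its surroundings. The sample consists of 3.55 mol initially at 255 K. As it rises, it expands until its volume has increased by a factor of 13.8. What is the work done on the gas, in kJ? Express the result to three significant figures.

W ≈ -12.2 kJ

For a reversible adiabat TV^(γ−1) is constant, so T₂ = T₁ (V₁/V₂)^(γ−1).
γ = 7/5 for a diatomic ideal gas, so γ−1 = 2/5.
T₂ = 255 × (1/13.8)^(2/5) = 89.25 K.
Q = 0, so ΔU = W_on_gas = nCᵥΔT with Cᵥ = R/(γ−1) = 20.79 J/(mol·K).
ΔU = 3.55 × 20.79 × (89.25 − 255) = -12230 J.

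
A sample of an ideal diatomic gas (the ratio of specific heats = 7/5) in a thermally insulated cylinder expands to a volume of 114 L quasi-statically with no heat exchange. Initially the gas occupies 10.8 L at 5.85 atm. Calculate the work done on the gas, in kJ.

P₂ = P₁(V₁/V₂)^γ = 5.85×(10.8/114)^(7/5) = 0.2159 atm.
For a reversible adiabat, W_by_gas = (P₁V₁ − P₂V₂)/(γ−1).
W_by = (592800×0.0108 − 21880×0.114) / (2/5) = 9769 J.
W_on_gas = −W_by = -9769 J.

W ≈ -9.77 kJ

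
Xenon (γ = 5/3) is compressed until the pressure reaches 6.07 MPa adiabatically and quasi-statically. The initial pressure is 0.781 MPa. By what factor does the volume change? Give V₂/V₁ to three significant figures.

From PV^γ = const, V₂/V₁ = (P₁/P₂)^(1/γ).
V₂/V₁ = (0.781/6.07)^(3/5) = 0.2922.

V₂/V₁ ≈ 0.292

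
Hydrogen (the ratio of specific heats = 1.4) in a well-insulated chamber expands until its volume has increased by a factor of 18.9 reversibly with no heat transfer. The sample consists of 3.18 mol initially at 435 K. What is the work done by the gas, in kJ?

W ≈ 19.9 kJ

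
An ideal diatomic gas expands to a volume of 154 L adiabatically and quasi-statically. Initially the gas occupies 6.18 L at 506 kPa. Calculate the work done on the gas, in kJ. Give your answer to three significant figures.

W ≈ -5.66 kJ

γ = 7/5 for a diatomic ideal gas.
P₂ = P₁(V₁/V₂)^γ = 506×(6.18/154)^(7/5) = 5.611 kPa.
For a reversible adiabat, W_by_gas = (P₁V₁ − P₂V₂)/(γ−1).
W_by = (506000×0.00618 − 5611×0.154) / (2/5) = 5658 J.
W_on_gas = −W_by = -5658 J.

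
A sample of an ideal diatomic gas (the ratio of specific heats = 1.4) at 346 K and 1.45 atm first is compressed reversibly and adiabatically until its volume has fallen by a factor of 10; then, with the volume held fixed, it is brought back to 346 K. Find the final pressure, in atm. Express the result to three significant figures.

P₃ ≈ 14.5 atm

Adiabatic step (PV^γ = const): P₂ = 1.45×10^(1.4) = 36.42 atm; T₂ = 346×10^(0.4) = 869.1 K.
Isochoric: P₃ = P₂(T₃/T₂) = 36.42 × (346/869.1) = 14.5 atm.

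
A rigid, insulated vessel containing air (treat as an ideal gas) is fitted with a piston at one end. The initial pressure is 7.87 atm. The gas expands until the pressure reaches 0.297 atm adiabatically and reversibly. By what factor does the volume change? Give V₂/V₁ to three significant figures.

V₂/V₁ ≈ 10.4

From PV^γ = const, V₂/V₁ = (P₁/P₂)^(1/γ).
For a diatomic ideal gas γ = 7/5.
V₂/V₁ = (7.87/0.297)^(5/7) = 10.39.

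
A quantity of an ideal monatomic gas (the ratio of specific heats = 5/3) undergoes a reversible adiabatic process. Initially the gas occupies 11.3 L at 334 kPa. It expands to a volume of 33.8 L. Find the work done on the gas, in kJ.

W ≈ -2.93 kJ

P₂ = P₁(V₁/V₂)^γ = 334×(11.3/33.8)^(5/3) = 53.79 kPa.
For a reversible adiabat, W_by_gas = (P₁V₁ − P₂V₂)/(γ−1).
W_by = (334000×0.0113 − 53790×0.0338) / (2/3) = 2934 J.
W_on_gas = −W_by = -2934 J.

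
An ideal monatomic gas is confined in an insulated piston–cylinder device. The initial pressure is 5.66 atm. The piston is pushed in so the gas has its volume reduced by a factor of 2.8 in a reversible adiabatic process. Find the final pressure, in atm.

P₂ ≈ 31.5 atm

Adiabatic: P₁V₁^γ = P₂V₂^γ ⇒ P₂ = P₁ (V₁/V₂)^γ.
For a monatomic ideal gas γ = 5/3.
P₂ = 5.66 × 2.8^(5/3) = 31.48 atm.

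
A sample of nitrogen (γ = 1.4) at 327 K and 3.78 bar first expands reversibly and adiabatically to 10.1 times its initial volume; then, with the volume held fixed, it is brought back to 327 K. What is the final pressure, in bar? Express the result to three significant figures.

P₃ ≈ 0.374 bar

Adiabatic step (PV^γ = const): P₂ = 3.78×(1/10.1)^(1.4) = 0.1484 bar; T₂ = 327×(1/10.1)^(0.4) = 129.7 K.
Isochoric: P₃ = P₂(T₃/T₂) = 0.1484 × (327/129.7) = 0.3743 bar.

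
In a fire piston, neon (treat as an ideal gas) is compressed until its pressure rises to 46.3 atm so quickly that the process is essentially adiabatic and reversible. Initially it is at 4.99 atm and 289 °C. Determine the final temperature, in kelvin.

T₂ ≈ 1370 K

Adiabatic: T₂/T₁ = (P₂/P₁)^((γ−1)/γ).
For a monatomic ideal gas γ = 5/3, so (γ−1)/γ = 2/5.
T₁ = 289 °C = 562.1 K.
T₂ = 562.1 × (46.3/4.99)^(2/5) = 1370 K.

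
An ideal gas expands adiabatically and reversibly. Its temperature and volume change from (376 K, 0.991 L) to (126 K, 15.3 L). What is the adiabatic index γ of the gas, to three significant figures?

γ ≈ 1.40

TV^(γ−1) = const ⇒ γ − 1 = ln(T₂/T₁) / ln(V₁/V₂).
γ = 1 + ln(126/376) / ln(0.991/15.3) = 1.399.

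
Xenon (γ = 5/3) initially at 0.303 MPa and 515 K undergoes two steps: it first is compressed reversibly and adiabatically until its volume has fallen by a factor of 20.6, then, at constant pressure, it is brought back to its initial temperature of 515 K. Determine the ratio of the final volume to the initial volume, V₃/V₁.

V₃/V₁ ≈ 0.00646

Adiabatic step: V₂/V₁ = 0.04854; T₂ = T₁·20.6^(2/3) = 3870 K.
Isobaric step: V₃/V₂ = T₃/T₂ = 515/3870.
V₃/V₁ = (V₂/V₁)(V₃/V₂) = 0.04854 × (515/3870) = 0.00646.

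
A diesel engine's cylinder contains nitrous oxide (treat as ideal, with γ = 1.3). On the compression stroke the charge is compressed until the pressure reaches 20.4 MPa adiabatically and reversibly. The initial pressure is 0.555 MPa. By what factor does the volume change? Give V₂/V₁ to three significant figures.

From PV^γ = const, V₂/V₁ = (P₁/P₂)^(1/γ).
V₂/V₁ = (0.555/20.4)^(0.769) = 0.0625.

V₂/V₁ ≈ 0.0625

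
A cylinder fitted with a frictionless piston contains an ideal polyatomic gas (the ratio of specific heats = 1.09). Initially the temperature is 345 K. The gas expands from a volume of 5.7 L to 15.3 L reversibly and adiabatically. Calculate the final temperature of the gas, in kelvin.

Adiabatic: T₁V₁^(γ−1) = T₂V₂^(γ−1) ⇒ T₂ = T₁ (V₁/V₂)^(γ−1).
T₂ = 345 × (5.7/15.3)^(0.09) = 315.7 K.

T₂ ≈ 316 K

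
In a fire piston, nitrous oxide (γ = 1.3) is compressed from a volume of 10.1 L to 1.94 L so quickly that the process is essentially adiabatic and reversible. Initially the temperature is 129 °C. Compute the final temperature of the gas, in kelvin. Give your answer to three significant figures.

T₂ ≈ 660 K

For a reversible adiabat TV^(γ−1) is constant, so T₂ = T₁ (V₁/V₂)^(γ−1).
T₁ = 129 °C = 402.1 K.
T₂ = 402.1 × (10.1/1.94)^(0.3) = 659.7 K.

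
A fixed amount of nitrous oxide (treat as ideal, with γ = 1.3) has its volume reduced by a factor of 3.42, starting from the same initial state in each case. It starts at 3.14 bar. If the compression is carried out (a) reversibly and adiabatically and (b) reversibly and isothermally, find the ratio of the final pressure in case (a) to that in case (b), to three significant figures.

Isothermal: P_b = P₁(V₁/V₂) = 3.14×3.42.
Adiabatic: P_a = P₁(V₁/V₂)^γ = 3.14×3.42^(1.3).
P_a/P_b = (V₁/V₂)^(γ−1) = 3.42^(0.3) = 1.446.

P_adiabatic / P_isothermal ≈ 1.45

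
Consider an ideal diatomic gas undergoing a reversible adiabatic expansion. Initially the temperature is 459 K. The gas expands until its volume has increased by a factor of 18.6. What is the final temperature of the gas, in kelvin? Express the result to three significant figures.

T₂ ≈ 143 K

Adiabatic: T₁V₁^(γ−1) = T₂V₂^(γ−1) ⇒ T₂ = T₁ (V₁/V₂)^(γ−1).
For a diatomic ideal gas γ = 7/5, so γ−1 = 2/5.
T₂ = 459 × (1/18.6)^(2/5) = 142.6 K.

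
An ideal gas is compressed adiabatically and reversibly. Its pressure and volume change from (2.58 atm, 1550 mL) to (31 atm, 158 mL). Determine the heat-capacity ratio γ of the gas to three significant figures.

γ ≈ 1.09

PV^γ = const ⇒ γ = ln(P₂/P₁) / ln(V₁/V₂).
γ = ln(31/2.58) / ln(1550/158) = 1.089.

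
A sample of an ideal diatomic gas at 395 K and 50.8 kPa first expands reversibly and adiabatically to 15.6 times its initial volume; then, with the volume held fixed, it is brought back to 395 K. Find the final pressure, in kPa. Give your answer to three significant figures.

For a diatomic ideal gas γ = 7/5.
Adiabatic step (PV^γ = const): P₂ = 50.8×(1/15.6)^(7/5) = 1.085 kPa; T₂ = 395×(1/15.6)^(2/5) = 131.6 K.
Isochoric: P₃ = P₂(T₃/T₂) = 1.085 × (395/131.6) = 3.256 kPa.

P₃ ≈ 3.26 kPa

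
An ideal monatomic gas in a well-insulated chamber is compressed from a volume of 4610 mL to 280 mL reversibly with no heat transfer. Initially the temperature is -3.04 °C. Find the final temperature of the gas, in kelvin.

T₂ ≈ 1750 K

Adiabatic: T₁V₁^(γ−1) = T₂V₂^(γ−1) ⇒ T₂ = T₁ (V₁/V₂)^(γ−1).
For a monatomic ideal gas γ = 5/3, so γ−1 = 2/3.
T₁ = -3.04 °C = 270.1 K.
T₂ = 270.1 × (4610/280)^(2/3) = 1748 K.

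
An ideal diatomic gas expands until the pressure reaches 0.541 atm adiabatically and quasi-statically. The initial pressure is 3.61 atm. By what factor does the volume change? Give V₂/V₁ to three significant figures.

From PV^γ = const, V₂/V₁ = (P₁/P₂)^(1/γ).
For a diatomic ideal gas γ = 7/5.
V₂/V₁ = (3.61/0.541)^(5/7) = 3.88.

V₂/V₁ ≈ 3.88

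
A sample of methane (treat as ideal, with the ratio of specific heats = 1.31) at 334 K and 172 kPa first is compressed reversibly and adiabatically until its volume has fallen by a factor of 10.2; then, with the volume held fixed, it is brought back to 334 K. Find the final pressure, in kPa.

P₃ ≈ 1750 kPa

Adiabatic step (PV^γ = const): P₂ = 172×10.2^(1.31) = 3604 kPa; T₂ = 334×10.2^(0.31) = 686.1 K.
Isochoric: P₃ = P₂(T₃/T₂) = 3604 × (334/686.1) = 1754 kPa.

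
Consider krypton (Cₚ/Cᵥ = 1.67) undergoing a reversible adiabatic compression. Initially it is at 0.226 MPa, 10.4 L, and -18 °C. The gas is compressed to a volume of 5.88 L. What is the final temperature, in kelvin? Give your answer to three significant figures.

T₂ ≈ 374 K

For a reversible adiabat TV^(γ−1) is constant, so T₂ = T₁ (V₁/V₂)^(γ−1).
T₁ = -18 °C = 255.1 K.
T₂ = 255.1 × (10.4/5.88)^(0.67) = 373.9 K.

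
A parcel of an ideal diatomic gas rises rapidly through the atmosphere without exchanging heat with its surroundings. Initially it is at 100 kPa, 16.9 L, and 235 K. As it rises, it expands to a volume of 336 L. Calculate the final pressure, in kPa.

P₂ ≈ 1.52 kPa

Adiabatic: P₁V₁^γ = P₂V₂^γ ⇒ P₂ = P₁ (V₁/V₂)^γ.
γ = 7/5 for a diatomic ideal gas.
P₂ = 100 × (16.9/336)^(7/5) = 1.521 kPa.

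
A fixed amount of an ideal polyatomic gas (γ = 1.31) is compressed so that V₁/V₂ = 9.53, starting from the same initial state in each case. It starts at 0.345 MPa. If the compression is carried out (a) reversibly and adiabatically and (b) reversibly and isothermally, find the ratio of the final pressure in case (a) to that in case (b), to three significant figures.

P_adiabatic / P_isothermal ≈ 2.01

Isothermal: P_b = P₁(V₁/V₂) = 0.345×9.53.
Adiabatic: P_a = P₁(V₁/V₂)^γ = 0.345×9.53^(1.31).
P_a/P_b = (V₁/V₂)^(γ−1) = 9.53^(0.31) = 2.011.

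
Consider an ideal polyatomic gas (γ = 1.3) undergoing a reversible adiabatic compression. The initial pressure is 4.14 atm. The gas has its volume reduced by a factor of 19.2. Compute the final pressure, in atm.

P₂ ≈ 193 atm

Adiabatic: P₁V₁^γ = P₂V₂^γ ⇒ P₂ = P₁ (V₁/V₂)^γ.
P₂ = 4.14 × 19.2^(1.3) = 192.9 atm.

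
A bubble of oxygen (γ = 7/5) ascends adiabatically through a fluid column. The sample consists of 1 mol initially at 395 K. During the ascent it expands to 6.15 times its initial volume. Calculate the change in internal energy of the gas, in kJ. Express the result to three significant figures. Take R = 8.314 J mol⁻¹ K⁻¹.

Adiabatic: T₁V₁^(γ−1) = T₂V₂^(γ−1) ⇒ T₂ = T₁ (V₁/V₂)^(γ−1).
T₂ = 395 × (1/6.15)^(2/5) = 191 K.
Q = 0, so ΔU = W_on_gas = nCᵥΔT with Cᵥ = R/(γ−1) = 20.79 J/(mol·K).
ΔU = 1 × 20.79 × (191 − 395) = -4240 J.

ΔU ≈ -4.24 kJ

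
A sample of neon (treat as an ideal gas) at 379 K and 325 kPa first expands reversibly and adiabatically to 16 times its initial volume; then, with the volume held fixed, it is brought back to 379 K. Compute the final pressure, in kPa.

P₃ ≈ 20.3 kPa

For a monatomic ideal gas γ = 5/3.
Adiabatic step (PV^γ = const): P₂ = 325×(1/16)^(5/3) = 3.199 kPa; T₂ = 379×(1/16)^(2/3) = 59.69 K.
Isochoric: P₃ = P₂(T₃/T₂) = 3.199 × (379/59.69) = 20.31 kPa.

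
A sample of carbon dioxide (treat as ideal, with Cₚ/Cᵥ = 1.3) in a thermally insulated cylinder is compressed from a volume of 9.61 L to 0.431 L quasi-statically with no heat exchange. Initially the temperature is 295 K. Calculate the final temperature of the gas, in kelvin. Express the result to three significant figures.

Adiabatic: T₁V₁^(γ−1) = T₂V₂^(γ−1) ⇒ T₂ = T₁ (V₁/V₂)^(γ−1).
T₂ = 295 × (9.61/0.431)^(0.3) = 748.7 K.

T₂ ≈ 749 K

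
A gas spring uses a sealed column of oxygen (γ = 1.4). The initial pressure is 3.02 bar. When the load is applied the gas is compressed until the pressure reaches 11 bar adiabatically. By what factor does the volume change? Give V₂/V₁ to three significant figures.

From PV^γ = const, V₂/V₁ = (P₁/P₂)^(1/γ).
V₂/V₁ = (3.02/11)^(0.714) = 0.3972.

V₂/V₁ ≈ 0.397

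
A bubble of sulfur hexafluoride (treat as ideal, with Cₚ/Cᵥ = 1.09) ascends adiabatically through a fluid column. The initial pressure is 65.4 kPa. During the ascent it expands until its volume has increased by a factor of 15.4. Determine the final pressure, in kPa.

P₂ ≈ 3.32 kPa

Adiabatic: P₁V₁^γ = P₂V₂^γ ⇒ P₂ = P₁ (V₁/V₂)^γ.
P₂ = 65.4 × (1/15.4)^(1.09) = 3.32 kPa.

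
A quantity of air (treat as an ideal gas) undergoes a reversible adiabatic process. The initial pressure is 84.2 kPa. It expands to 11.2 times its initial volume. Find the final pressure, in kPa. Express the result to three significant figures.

Since PV^γ is constant along a reversible adiabat, P₂ = P₁ (V₁/V₂)^γ.
For a diatomic ideal gas γ = 7/5.
P₂ = 84.2 × (1/11.2)^(7/5) = 2.86 kPa.

P₂ ≈ 2.86 kPa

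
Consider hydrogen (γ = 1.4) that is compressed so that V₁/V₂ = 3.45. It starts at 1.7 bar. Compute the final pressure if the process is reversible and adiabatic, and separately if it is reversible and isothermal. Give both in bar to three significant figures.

Isothermal: P₂ = P₁(V₁/V₂) = 1.7×3.45 = 5.865 bar.
Adiabatic: P₂ = P₁(V₁/V₂)^γ = 1.7×3.45^(1.4) = 9.625 bar.

adiabatic: 9.62 bar; isothermal: 5.87 bar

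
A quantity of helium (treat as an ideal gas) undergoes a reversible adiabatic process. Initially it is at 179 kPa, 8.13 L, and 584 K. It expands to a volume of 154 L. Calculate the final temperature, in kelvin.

T₂ ≈ 82.2 K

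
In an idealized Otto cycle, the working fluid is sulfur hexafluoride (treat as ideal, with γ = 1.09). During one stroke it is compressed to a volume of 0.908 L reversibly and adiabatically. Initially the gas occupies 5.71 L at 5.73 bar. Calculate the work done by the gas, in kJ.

W ≈ -6.54 kJ

P₂ = P₁(V₁/V₂)^γ = 5.73×(5.71/0.908)^(1.09) = 42.52 bar.
For a reversible adiabat, W_by_gas = (P₁V₁ − P₂V₂)/(γ−1).
W_by = (573000×0.00571 − 4.252×10^6×0.000908) / (0.09) = -6542 J.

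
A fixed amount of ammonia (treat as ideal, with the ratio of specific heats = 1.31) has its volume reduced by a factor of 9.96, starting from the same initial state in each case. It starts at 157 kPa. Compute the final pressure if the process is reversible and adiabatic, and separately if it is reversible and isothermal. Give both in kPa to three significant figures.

Isothermal: P₂ = P₁(V₁/V₂) = 157×9.96 = 1564 kPa.
Adiabatic: P₂ = P₁(V₁/V₂)^γ = 157×9.96^(1.31) = 3189 kPa.

adiabatic: 3190 kPa; isothermal: 1560 kPa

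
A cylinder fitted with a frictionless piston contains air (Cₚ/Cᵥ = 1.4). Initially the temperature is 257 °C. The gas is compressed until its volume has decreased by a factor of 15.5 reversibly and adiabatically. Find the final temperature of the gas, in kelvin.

Adiabatic: T₁V₁^(γ−1) = T₂V₂^(γ−1) ⇒ T₂ = T₁ (V₁/V₂)^(γ−1).
T₁ = 257 °C = 530.1 K.
T₂ = 530.1 × 15.5^(0.4) = 1587 K.

T₂ ≈ 1590 K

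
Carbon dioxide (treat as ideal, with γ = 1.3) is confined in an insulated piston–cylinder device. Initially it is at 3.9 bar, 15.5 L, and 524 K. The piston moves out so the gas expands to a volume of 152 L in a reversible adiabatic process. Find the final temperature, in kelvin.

For a reversible adiabat TV^(γ−1) is constant, so T₂ = T₁ (V₁/V₂)^(γ−1).
T₂ = 524 × (15.5/152)^(0.3) = 264.2 K.

T₂ ≈ 264 K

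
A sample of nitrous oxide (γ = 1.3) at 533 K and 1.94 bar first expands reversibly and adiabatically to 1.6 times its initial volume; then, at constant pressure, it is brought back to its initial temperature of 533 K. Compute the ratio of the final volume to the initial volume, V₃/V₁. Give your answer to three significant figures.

Adiabatic step: V₂/V₁ = 1.6; T₂ = T₁·(1/1.6)^(0.3) = 462.9 K.
Isobaric step: V₃/V₂ = T₃/T₂ = 533/462.9.
V₃/V₁ = (V₂/V₁)(V₃/V₂) = 1.6 × (533/462.9) = 1.842.

V₃/V₁ ≈ 1.84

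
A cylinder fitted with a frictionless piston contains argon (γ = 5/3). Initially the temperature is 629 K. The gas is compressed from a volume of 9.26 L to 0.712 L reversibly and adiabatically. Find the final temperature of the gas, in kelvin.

T₂ ≈ 3480 K

For a reversible adiabat TV^(γ−1) is constant, so T₂ = T₁ (V₁/V₂)^(γ−1).
T₂ = 629 × (9.26/0.712)^(2/3) = 3479 K.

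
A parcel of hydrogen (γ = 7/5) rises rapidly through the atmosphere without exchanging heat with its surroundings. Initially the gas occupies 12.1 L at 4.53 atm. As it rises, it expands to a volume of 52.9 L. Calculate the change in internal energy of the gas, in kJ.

ΔU ≈ -6.19 kJ

P₂ = P₁(V₁/V₂)^γ = 4.53×(12.1/52.9)^(7/5) = 0.5743 atm.
For a reversible adiabat, W_by_gas = (P₁V₁ − P₂V₂)/(γ−1).
W_by = (459000×0.0121 − 58190×0.0529) / (2/5) = 6189 J.
Q = 0 ⇒ ΔU = −W_by = -6189 J.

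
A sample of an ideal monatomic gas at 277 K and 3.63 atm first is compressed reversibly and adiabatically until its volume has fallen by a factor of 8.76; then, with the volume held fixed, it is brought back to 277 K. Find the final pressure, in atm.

P₃ ≈ 31.8 atm

For a monatomic ideal gas γ = 5/3.
Adiabatic step (PV^γ = const): P₂ = 3.63×8.76^(5/3) = 135.1 atm; T₂ = 277×8.76^(2/3) = 1177 K.
Isochoric: P₃ = P₂(T₃/T₂) = 135.1 × (277/1177) = 31.8 atm.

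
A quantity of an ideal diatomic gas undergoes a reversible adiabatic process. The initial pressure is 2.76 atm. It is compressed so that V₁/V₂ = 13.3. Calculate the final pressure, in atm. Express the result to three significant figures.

P₂ ≈ 103 atm

Adiabatic: P₁V₁^γ = P₂V₂^γ ⇒ P₂ = P₁ (V₁/V₂)^γ.
For a diatomic ideal gas γ = 7/5.
P₂ = 2.76 × 13.3^(7/5) = 103.3 atm.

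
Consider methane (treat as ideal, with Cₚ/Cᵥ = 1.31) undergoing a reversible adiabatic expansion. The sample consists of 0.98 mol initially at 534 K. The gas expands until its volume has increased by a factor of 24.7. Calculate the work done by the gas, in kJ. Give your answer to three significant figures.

W ≈ 8.84 kJ

For a reversible adiabat TV^(γ−1) is constant, so T₂ = T₁ (V₁/V₂)^(γ−1).
T₂ = 534 × (1/24.7)^(0.31) = 197.6 K.
Q = 0, so ΔU = W_on_gas = nCᵥΔT with Cᵥ = R/(γ−1) = 26.82 J/(mol·K).
ΔU = 0.98 × 26.82 × (197.6 − 534) = -8841 J.
Work done by the gas = −ΔU = 8841 J.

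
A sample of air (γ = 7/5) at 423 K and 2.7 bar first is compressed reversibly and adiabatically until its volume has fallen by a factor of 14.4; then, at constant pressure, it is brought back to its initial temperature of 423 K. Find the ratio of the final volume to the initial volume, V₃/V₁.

Adiabatic step: V₂/V₁ = 0.06944; T₂ = T₁·14.4^(2/5) = 1229 K.
Isobaric step: V₃/V₂ = T₃/T₂ = 423/1229.
V₃/V₁ = (V₂/V₁)(V₃/V₂) = 0.06944 × (423/1229) = 0.02389.

V₃/V₁ ≈ 0.0239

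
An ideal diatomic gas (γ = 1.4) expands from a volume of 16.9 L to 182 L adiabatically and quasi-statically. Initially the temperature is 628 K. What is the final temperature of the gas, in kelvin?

T₂ ≈ 243 K

For a reversible adiabat TV^(γ−1) is constant, so T₂ = T₁ (V₁/V₂)^(γ−1).
T₂ = 628 × (16.9/182)^(0.4) = 242.7 K.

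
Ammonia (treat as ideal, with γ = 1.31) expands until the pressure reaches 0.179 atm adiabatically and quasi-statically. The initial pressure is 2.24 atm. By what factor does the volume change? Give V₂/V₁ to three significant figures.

V₂/V₁ ≈ 6.88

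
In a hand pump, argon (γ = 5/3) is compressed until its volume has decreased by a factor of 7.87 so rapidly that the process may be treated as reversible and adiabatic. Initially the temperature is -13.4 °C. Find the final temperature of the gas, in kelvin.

T₂ ≈ 1030 K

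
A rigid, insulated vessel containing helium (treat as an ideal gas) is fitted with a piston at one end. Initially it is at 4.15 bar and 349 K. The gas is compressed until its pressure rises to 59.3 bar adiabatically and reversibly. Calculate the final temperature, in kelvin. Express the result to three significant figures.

T₂ ≈ 1010 K

Along an adiabat T P^((1−γ)/γ) is constant, so T₂ = T₁ (P₂/P₁)^((γ−1)/γ).
For a monatomic ideal gas γ = 5/3, so (γ−1)/γ = 2/5.
T₂ = 349 × (59.3/4.15)^(2/5) = 1011 K.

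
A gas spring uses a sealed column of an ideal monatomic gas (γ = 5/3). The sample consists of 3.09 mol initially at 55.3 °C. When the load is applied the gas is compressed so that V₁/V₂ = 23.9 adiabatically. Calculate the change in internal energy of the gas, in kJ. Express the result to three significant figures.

ΔU ≈ 92.4 kJ

Adiabatic: T₁V₁^(γ−1) = T₂V₂^(γ−1) ⇒ T₂ = T₁ (V₁/V₂)^(γ−1).
T₁ = 55.3 °C = 328.4 K.
T₂ = 328.4 × 23.9^(2/3) = 2725 K.
Q = 0, so ΔU = W_on_gas = nCᵥΔT with Cᵥ = R/(γ−1) = 12.47 J/(mol·K).
ΔU = 3.09 × 12.47 × (2725 − 328.4) = 92360 J.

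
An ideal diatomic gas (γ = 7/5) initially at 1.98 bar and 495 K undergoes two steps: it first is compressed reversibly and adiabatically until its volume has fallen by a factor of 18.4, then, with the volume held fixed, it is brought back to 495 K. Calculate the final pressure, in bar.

Adiabatic step (PV^γ = const): P₂ = 1.98×18.4^(7/5) = 116.8 bar; T₂ = 495×18.4^(2/5) = 1587 K.
Isochoric: P₃ = P₂(T₃/T₂) = 116.8 × (495/1587) = 36.43 bar.

P₃ ≈ 36.4 bar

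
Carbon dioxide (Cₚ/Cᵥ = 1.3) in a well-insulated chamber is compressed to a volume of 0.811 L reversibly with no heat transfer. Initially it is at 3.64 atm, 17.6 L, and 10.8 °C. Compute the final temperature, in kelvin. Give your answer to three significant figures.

Adiabatic: T₁V₁^(γ−1) = T₂V₂^(γ−1) ⇒ T₂ = T₁ (V₁/V₂)^(γ−1).
T₁ = 10.8 °C = 283.9 K.
T₂ = 283.9 × (17.6/0.811)^(0.3) = 714.8 K.

T₂ ≈ 715 K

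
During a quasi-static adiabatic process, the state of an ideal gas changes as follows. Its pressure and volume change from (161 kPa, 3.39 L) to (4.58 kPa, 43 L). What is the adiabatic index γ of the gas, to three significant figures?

γ ≈ 1.40

PV^γ = const ⇒ γ = ln(P₂/P₁) / ln(V₁/V₂).
γ = ln(4.58/161) / ln(3.39/43) = 1.401.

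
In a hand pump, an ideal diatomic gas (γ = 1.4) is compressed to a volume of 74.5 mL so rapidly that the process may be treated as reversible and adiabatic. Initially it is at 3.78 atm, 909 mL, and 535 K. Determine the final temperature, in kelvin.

T₂ ≈ 1460 K

For a reversible adiabat TV^(γ−1) is constant, so T₂ = T₁ (V₁/V₂)^(γ−1).
T₂ = 535 × (909/74.5)^(0.4) = 1455 K.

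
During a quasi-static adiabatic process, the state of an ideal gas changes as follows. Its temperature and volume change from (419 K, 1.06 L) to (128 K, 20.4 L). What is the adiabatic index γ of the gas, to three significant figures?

γ ≈ 1.40

TV^(γ−1) = const ⇒ γ − 1 = ln(T₂/T₁) / ln(V₁/V₂).
γ = 1 + ln(128/419) / ln(1.06/20.4) = 1.401.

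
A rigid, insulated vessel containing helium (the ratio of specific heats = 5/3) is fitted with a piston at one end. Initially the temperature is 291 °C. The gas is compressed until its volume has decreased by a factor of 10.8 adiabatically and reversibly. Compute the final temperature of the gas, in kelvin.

Adiabatic: T₁V₁^(γ−1) = T₂V₂^(γ−1) ⇒ T₂ = T₁ (V₁/V₂)^(γ−1).
T₁ = 291 °C = 564.1 K.
T₂ = 564.1 × 10.8^(2/3) = 2756 K.

T₂ ≈ 2760 K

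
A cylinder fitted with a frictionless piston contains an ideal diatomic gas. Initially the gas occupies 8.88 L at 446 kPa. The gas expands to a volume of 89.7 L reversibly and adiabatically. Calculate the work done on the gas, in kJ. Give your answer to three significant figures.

γ = 7/5 for a diatomic ideal gas.
P₂ = P₁(V₁/V₂)^γ = 446×(8.88/89.7)^(7/5) = 17.51 kPa.
For a reversible adiabat, W_by_gas = (P₁V₁ − P₂V₂)/(γ−1).
W_by = (446000×0.00888 − 17510×0.0897) / (2/5) = 5975 J.
W_on_gas = −W_by = -5975 J.

W ≈ -5.98 kJ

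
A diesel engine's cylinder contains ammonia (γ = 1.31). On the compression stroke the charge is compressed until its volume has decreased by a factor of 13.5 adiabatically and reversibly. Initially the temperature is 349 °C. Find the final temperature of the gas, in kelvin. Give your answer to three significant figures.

For a reversible adiabat TV^(γ−1) is constant, so T₂ = T₁ (V₁/V₂)^(γ−1).
T₁ = 349 °C = 622.1 K.
T₂ = 622.1 × 13.5^(0.31) = 1394 K.

T₂ ≈ 1390 K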